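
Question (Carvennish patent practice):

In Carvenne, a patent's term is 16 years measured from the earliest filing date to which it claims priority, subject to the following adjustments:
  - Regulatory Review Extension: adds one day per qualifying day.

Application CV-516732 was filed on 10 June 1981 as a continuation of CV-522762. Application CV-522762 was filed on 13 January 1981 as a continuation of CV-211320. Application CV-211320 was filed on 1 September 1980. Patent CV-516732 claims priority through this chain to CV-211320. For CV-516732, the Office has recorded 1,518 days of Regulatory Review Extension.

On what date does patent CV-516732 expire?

2000-10-28

Earliest priority filing: 1 September 1980.
Base term: 1 September 1980 + 16 years → 1 September 1996.
Regulatory Review Extension: +1518 days → 28 October 2000.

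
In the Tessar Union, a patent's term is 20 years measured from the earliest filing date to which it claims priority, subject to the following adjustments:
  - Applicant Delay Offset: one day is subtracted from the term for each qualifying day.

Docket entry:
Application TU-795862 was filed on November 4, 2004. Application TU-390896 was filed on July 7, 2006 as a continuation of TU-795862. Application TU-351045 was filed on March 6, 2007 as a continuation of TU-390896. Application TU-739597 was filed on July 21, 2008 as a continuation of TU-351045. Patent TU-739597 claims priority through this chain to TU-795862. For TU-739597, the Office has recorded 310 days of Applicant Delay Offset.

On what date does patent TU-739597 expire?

2023-12-30

Earliest priority filing: 4 November 2004.
Base term: 4 November 2004 + 20 years → 4 November 2024.
Applicant Delay Offset: −310 days → 30 December 2023.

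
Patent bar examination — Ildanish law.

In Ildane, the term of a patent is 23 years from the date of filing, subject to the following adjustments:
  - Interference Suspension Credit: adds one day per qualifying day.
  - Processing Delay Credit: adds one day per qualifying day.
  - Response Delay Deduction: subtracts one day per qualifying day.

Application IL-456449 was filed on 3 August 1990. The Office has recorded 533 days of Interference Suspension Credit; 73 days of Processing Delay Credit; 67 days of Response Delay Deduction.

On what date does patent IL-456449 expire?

January 24, 2015

Base term: filing date + 23 years → 3 August 2013.
Interference Suspension Credit: +533 days → 18 January 2015.
Processing Delay Credit: +73 days → 1 April 2015.
Response Delay Deduction: −67 days → 24 January 2015.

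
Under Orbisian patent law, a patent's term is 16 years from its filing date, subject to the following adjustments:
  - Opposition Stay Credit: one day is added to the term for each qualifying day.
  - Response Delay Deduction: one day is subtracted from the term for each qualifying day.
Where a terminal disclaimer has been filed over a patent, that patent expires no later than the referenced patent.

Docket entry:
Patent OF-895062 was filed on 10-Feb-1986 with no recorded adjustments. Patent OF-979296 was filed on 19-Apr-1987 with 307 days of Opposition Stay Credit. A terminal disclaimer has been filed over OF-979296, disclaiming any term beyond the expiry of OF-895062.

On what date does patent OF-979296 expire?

Natural term of OF-979296:
  Base: filing + 16 years → 19 April 2003.
  Opposition Stay Credit: +307 days → 20 February 2004.
Expiry of referenced patent OF-895062:
  Base: filing + 16 years → 10 February 2002.
Terminal disclaimer: OF-979296 expires on the earlier of 20 February 2004 and 10 February 2002.

February 10, 2002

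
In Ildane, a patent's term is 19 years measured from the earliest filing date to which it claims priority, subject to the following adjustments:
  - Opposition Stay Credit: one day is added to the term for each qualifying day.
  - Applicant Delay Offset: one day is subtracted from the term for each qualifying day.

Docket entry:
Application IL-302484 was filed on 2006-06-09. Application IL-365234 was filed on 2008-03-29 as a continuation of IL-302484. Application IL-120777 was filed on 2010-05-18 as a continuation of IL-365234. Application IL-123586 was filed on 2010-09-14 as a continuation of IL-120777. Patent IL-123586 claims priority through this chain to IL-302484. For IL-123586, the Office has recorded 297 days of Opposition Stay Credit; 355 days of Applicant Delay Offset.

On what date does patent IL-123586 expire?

2025-04-12

Earliest priority filing: 9 June 2006.
Base term: 9 June 2006 + 19 years → 9 June 2025.
Opposition Stay Credit: +297 days → 2 April 2026.
Applicant Delay Offset: −355 days → 12 April 2025.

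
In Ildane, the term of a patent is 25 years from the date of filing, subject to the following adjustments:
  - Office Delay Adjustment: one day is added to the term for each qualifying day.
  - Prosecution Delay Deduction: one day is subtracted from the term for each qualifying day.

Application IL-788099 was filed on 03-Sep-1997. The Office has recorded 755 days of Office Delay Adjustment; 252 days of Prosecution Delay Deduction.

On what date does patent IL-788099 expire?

Base term: filing date + 25 years → 3 September 2022.
Office Delay Adjustment: +755 days → 27 September 2024.
Prosecution Delay Deduction: −252 days → 19 January 2024.

January 19, 2024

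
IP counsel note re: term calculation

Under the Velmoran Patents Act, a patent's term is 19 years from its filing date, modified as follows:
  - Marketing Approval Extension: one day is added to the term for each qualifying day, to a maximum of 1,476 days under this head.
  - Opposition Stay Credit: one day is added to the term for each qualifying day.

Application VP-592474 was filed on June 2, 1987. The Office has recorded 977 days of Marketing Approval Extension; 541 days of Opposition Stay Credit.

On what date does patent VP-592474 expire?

Base term: filing date + 19 years → 2 June 2006.
Marketing Approval Extension: 977 days (within the 1476-day cap) → +977 days → 3 February 2009.
Opposition Stay Credit: +541 days → 29 July 2010.

2010-07-29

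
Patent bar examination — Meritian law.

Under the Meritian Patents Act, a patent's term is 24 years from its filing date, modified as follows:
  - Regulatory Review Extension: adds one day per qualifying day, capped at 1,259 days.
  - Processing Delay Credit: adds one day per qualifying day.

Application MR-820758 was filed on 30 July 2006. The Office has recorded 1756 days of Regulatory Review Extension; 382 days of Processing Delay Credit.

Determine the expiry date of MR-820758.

2035-01-26

Base term: filing date + 24 years → 30 July 2030.
Regulatory Review Extension: 1756 days claimed exceeds the 1259-day cap, so +1259 days → 9 January 2034.
Processing Delay Credit: +382 days → 26 January 2035.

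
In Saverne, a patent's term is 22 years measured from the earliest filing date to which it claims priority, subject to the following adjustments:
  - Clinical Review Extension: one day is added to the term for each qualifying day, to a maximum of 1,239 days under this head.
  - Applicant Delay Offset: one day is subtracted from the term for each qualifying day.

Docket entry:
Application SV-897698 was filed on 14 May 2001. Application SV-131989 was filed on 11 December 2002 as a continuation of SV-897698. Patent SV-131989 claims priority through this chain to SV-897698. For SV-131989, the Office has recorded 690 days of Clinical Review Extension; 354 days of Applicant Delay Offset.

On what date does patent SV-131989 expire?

Earliest priority filing: 14 May 2001.
Base term: 14 May 2001 + 22 years → 14 May 2023.
Clinical Review Extension: 690 days (within the 1239-day cap) → +690 days → 3 April 2025.
Applicant Delay Offset: −354 days → 14 April 2024.

April 14, 2024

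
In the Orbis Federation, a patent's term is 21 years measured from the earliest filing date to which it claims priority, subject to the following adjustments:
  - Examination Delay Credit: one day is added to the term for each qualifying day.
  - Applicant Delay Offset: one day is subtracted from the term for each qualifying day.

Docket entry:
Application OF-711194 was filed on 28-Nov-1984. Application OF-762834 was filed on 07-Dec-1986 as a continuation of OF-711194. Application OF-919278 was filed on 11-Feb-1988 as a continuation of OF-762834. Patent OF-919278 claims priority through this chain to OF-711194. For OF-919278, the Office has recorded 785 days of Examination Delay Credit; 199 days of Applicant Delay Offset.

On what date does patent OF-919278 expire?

2007-07-07

Earliest priority filing: 28 November 1984.
Base term: 28 November 1984 + 21 years → 28 November 2005.
Examination Delay Credit: +785 days → 22 January 2008.
Applicant Delay Offset: −199 days → 7 July 2007.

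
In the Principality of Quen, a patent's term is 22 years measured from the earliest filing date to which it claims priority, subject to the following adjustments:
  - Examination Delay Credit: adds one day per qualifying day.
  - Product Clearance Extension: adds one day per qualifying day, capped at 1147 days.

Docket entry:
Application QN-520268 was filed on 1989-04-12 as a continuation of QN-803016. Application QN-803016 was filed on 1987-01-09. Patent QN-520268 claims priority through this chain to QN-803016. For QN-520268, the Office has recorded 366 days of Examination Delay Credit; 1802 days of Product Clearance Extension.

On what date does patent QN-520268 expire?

Earliest priority filing: 9 January 1987.
Base term: 9 January 1987 + 22 years → 9 January 2009.
Examination Delay Credit: +366 days → 10 January 2010.
Product Clearance Extension: 1802 days claimed exceeds the 1147-day cap, so +1147 days → 2 March 2013.

March 2, 2013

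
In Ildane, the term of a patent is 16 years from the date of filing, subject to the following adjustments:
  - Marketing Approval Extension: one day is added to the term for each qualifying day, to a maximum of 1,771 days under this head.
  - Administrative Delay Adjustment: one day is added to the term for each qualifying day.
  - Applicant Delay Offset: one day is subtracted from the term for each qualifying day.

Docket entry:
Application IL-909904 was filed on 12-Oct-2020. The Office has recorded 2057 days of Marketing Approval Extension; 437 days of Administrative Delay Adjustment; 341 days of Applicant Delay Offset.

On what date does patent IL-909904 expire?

November 22, 2041

Base term: filing date + 16 years → 12 October 2036.
Marketing Approval Extension: 2057 days claimed exceeds the 1771-day cap, so +1771 days → 18 August 2041.
Administrative Delay Adjustment: +437 days → 29 October 2042.
Applicant Delay Offset: −341 days → 22 November 2041.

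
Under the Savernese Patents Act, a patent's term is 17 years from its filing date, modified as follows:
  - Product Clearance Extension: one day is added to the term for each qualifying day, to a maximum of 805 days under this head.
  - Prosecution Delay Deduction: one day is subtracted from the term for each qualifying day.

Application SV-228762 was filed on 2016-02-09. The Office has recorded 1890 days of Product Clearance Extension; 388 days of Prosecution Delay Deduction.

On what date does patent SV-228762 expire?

April 2, 2034

Base term: filing date + 17 years → 9 February 2033.
Product Clearance Extension: 1890 days claimed exceeds the 805-day cap, so +805 days → 25 April 2035.
Prosecution Delay Deduction: −388 days → 2 April 2034.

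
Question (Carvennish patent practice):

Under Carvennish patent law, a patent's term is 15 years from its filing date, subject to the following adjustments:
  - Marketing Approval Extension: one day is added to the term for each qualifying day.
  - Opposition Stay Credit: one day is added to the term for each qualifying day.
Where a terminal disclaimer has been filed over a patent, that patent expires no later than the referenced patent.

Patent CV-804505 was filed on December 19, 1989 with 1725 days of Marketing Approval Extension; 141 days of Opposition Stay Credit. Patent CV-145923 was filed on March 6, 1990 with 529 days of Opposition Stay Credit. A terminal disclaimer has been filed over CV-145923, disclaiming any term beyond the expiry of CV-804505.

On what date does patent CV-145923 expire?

Natural term of CV-145923:
  Base: filing + 15 years → 6 March 2005.
  Opposition Stay Credit: +529 days → 17 August 2006.
Expiry of referenced patent CV-804505:
  Base: filing + 15 years → 19 December 2004.
  Marketing Approval Extension: +1725 days → 9 September 2009.
  Opposition Stay Credit: +141 days → 28 January 2010.
Terminal disclaimer: CV-145923 expires on the earlier of 17 August 2006 and 28 January 2010.

August 17, 2006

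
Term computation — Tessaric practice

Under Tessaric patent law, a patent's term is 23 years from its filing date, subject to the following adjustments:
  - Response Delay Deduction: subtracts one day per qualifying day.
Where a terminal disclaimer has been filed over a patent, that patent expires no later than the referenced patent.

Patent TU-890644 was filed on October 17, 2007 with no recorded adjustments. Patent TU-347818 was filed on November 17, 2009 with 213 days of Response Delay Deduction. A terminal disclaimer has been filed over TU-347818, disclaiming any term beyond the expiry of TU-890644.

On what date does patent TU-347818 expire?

2030-10-17

Natural term of TU-347818:
  Base: filing + 23 years → 17 November 2032.
  Response Delay Deduction: −213 days → 18 April 2032.
Expiry of referenced patent TU-890644:
  Base: filing + 23 years → 17 October 2030.
Terminal disclaimer: TU-347818 expires on the earlier of 18 April 2032 and 17 October 2030.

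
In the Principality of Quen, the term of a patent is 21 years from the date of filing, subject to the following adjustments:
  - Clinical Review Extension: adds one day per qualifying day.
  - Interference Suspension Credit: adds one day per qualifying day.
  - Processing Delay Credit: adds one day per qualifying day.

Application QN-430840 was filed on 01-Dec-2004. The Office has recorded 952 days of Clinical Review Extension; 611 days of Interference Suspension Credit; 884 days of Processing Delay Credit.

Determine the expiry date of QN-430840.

2032-08-13

Base term: filing date + 21 years → 1 December 2025.
Clinical Review Extension: +952 days → 10 July 2028.
Interference Suspension Credit: +611 days → 13 March 2030.
Processing Delay Credit: +884 days → 13 August 2032.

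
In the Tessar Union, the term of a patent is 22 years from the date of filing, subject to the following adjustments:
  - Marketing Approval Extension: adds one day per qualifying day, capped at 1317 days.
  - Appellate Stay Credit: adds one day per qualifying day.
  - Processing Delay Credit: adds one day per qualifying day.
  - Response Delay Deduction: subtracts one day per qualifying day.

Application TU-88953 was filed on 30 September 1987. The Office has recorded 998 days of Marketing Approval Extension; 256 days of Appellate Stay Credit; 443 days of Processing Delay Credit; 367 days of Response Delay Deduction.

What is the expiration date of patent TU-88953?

May 22, 2013

Base term: filing date + 22 years → 30 September 2009.
Marketing Approval Extension: 998 days (within the 1317-day cap) → +998 days → 24 June 2012.
Appellate Stay Credit: +256 days → 7 March 2013.
Processing Delay Credit: +443 days → 24 May 2014.
Response Delay Deduction: −367 days → 22 May 2013.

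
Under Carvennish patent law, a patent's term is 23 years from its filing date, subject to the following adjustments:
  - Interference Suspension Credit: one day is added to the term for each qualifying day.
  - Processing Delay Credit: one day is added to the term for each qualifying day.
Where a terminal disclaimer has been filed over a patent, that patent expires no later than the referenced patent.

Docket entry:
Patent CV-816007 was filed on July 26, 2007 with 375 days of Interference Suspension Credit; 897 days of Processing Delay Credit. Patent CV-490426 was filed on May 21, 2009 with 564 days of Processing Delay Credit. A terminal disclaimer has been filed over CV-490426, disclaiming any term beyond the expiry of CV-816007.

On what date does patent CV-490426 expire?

Natural term of CV-490426:
  Base: filing + 23 years → 21 May 2032.
  Processing Delay Credit: +564 days → 6 December 2033.
Expiry of referenced patent CV-816007:
  Base: filing + 23 years → 26 July 2030.
  Interference Suspension Credit: +375 days → 5 August 2031.
  Processing Delay Credit: +897 days → 18 January 2034.
Terminal disclaimer: CV-490426 expires on the earlier of 6 December 2033 and 18 January 2034.

2033-12-06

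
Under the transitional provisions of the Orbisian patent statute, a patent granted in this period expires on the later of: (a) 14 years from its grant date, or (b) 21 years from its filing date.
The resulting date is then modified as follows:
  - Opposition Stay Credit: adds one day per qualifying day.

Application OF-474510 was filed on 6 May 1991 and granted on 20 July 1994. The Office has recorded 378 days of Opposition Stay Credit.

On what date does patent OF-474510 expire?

(a) grant + 14 years → 20 July 2008.
(b) filing + 21 years → 6 May 2012.
Later of the two: 6 May 2012.
Opposition Stay Credit: +378 days → 19 May 2013.

May 19, 2013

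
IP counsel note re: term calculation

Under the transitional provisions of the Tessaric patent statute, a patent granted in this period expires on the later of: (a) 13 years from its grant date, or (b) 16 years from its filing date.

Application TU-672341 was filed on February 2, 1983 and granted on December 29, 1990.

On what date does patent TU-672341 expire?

2003-12-29

(a) grant + 13 years → 29 December 2003.
(b) filing + 16 years → 2 February 1999.
Later of the two: 29 December 2003.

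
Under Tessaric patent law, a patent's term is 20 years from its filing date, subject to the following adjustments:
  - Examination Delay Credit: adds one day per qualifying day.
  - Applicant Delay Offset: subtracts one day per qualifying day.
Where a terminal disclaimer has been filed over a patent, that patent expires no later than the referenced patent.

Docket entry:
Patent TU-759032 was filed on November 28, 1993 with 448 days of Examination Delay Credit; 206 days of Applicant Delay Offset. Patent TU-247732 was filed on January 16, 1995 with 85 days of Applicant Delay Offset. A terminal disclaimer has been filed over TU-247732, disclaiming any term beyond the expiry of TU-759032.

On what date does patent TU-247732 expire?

Natural term of TU-247732:
  Base: filing + 20 years → 16 January 2015.
  Applicant Delay Offset: −85 days → 23 October 2014.
Expiry of referenced patent TU-759032:
  Base: filing + 20 years → 28 November 2013.
  Examination Delay Credit: +448 days → 19 February 2015.
  Applicant Delay Offset: −206 days → 28 July 2014.
Terminal disclaimer: TU-247732 expires on the earlier of 23 October 2014 and 28 July 2014.

2014-07-28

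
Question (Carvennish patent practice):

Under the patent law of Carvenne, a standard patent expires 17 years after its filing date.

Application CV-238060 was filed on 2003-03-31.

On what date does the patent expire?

Filing date + 17 years → 31 March 2020.

2020-03-31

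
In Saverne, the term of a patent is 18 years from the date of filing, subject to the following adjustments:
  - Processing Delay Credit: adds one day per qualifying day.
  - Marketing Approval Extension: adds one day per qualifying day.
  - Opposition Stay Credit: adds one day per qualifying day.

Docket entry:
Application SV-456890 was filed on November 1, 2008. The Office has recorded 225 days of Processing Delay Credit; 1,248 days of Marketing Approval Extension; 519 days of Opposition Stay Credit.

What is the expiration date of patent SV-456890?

April 15, 2032

Base term: filing date + 18 years → 1 November 2026.
Processing Delay Credit: +225 days → 14 June 2027.
Marketing Approval Extension: +1248 days → 13 November 2030.
Opposition Stay Credit: +519 days → 15 April 2032.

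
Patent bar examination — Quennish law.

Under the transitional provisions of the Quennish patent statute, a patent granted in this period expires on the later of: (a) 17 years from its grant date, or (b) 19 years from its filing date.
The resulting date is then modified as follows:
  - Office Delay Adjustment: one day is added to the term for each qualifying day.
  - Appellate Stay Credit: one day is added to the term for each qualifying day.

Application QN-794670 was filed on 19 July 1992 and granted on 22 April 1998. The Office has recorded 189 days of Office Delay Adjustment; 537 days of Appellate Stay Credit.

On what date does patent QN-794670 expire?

2017-04-17

(a) grant + 17 years → 22 April 2015.
(b) filing + 19 years → 19 July 2011.
Later of the two: 22 April 2015.
Office Delay Adjustment: +189 days → 28 October 2015.
Appellate Stay Credit: +537 days → 17 April 2017.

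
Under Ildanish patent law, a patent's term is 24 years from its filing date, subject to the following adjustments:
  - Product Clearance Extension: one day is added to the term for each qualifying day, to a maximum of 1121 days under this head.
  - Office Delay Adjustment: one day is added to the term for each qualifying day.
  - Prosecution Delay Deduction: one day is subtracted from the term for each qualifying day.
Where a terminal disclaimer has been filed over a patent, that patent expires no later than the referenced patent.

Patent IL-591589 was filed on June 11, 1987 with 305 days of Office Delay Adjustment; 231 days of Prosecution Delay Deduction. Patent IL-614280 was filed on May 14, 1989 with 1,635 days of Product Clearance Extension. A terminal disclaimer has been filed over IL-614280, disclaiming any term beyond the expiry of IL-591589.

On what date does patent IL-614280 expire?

Natural term of IL-614280:
  Base: filing + 24 years → 14 May 2013.
  Product Clearance Extension: 1635 days claimed exceeds the 1121-day cap, so +1121 days → 8 June 2016.
Expiry of referenced patent IL-591589:
  Base: filing + 24 years → 11 June 2011.
  Office Delay Adjustment: +305 days → 11 April 2012.
  Prosecution Delay Deduction: −231 days → 24 August 2011.
Terminal disclaimer: IL-614280 expires on the earlier of 8 June 2016 and 24 August 2011.

2011-08-24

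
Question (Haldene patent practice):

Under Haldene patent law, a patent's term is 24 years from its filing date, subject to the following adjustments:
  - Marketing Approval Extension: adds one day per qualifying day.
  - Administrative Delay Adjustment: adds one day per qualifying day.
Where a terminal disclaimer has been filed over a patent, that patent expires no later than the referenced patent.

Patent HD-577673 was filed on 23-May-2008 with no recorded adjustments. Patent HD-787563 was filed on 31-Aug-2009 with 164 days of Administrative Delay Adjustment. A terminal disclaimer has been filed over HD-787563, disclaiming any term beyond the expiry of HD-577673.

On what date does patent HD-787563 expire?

May 23, 2032

Natural term of HD-787563:
  Base: filing + 24 years → 31 August 2033.
  Administrative Delay Adjustment: +164 days → 11 February 2034.
Expiry of referenced patent HD-577673:
  Base: filing + 24 years → 23 May 2032.
Terminal disclaimer: HD-787563 expires on the earlier of 11 February 2034 and 23 May 2032.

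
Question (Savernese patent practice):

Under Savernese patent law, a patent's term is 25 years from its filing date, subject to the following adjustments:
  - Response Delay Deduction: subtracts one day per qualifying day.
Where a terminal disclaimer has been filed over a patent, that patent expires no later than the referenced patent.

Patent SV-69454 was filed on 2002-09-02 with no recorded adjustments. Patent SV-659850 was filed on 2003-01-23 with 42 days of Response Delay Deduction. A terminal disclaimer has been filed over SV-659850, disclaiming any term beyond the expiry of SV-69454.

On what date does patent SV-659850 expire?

Natural term of SV-659850:
  Base: filing + 25 years → 23 January 2028.
  Response Delay Deduction: −42 days → 12 December 2027.
Expiry of referenced patent SV-69454:
  Base: filing + 25 years → 2 September 2027.
Terminal disclaimer: SV-659850 expires on the earlier of 12 December 2027 and 2 September 2027.

September 2, 2027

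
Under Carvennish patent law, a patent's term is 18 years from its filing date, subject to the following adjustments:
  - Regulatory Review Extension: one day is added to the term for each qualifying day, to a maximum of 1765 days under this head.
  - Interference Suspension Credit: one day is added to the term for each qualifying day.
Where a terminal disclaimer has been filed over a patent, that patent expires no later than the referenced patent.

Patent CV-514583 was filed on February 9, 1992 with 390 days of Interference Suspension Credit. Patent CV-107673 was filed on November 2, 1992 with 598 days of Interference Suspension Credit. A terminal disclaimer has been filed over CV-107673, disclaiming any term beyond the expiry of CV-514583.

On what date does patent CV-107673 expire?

2011-03-06

Natural term of CV-107673:
  Base: filing + 18 years → 2 November 2010.
  Interference Suspension Credit: +598 days → 22 June 2012.
Expiry of referenced patent CV-514583:
  Base: filing + 18 years → 9 February 2010.
  Interference Suspension Credit: +390 days → 6 March 2011.
Terminal disclaimer: CV-107673 expires on the earlier of 22 June 2012 and 6 March 2011.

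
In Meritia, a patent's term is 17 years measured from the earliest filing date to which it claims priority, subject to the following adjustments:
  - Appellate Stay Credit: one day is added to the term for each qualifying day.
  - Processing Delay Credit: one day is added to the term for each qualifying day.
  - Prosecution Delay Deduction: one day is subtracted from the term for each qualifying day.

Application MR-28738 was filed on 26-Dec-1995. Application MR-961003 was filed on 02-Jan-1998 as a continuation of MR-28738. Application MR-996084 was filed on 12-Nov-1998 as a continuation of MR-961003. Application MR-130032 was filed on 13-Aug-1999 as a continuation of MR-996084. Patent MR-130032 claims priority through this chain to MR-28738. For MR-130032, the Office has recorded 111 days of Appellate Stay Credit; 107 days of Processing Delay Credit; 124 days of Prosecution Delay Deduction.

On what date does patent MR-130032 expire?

March 30, 2013

Earliest priority filing: 26 December 1995.
Base term: 26 December 1995 + 17 years → 26 December 2012.
Appellate Stay Credit: +111 days → 16 April 2013.
Processing Delay Credit: +107 days → 1 August 2013.
Prosecution Delay Deduction: −124 days → 30 March 2013.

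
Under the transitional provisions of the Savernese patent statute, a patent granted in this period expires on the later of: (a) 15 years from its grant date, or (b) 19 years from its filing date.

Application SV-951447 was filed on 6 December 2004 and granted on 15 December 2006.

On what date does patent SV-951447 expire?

(a) grant + 15 years → 15 December 2021.
(b) filing + 19 years → 6 December 2023.
Later of the two: 6 December 2023.

December 6, 2023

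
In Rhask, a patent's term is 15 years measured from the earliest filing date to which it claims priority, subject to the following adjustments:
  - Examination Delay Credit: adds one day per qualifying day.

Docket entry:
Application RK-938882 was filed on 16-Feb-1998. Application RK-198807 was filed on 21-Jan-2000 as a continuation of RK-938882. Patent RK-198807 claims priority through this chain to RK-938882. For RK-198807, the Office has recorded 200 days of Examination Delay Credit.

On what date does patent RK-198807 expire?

Earliest priority filing: 16 February 1998.
Base term: 16 February 1998 + 15 years → 16 February 2013.
Examination Delay Credit: +200 days → 4 September 2013.

September 4, 2013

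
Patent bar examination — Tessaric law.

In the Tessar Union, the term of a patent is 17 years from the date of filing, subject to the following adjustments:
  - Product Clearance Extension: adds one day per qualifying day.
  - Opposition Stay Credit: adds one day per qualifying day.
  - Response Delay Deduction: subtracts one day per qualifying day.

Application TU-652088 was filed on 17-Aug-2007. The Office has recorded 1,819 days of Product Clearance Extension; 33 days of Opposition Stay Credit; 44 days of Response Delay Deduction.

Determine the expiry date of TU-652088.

Base term: filing date + 17 years → 17 August 2024.
Product Clearance Extension: +1819 days → 10 August 2029.
Opposition Stay Credit: +33 days → 12 September 2029.
Response Delay Deduction: −44 days → 30 July 2029.

2029-07-30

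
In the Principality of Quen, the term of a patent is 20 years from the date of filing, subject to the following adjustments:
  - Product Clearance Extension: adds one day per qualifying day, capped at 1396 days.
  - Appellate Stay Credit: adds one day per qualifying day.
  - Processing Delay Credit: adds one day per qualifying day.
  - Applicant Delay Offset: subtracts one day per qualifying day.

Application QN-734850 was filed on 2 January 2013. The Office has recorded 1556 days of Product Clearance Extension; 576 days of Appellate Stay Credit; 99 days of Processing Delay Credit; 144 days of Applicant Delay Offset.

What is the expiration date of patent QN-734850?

Base term: filing date + 20 years → 2 January 2033.
Product Clearance Extension: 1556 days claimed exceeds the 1396-day cap, so +1396 days → 29 October 2036.
Appellate Stay Credit: +576 days → 28 May 2038.
Processing Delay Credit: +99 days → 4 September 2038.
Applicant Delay Offset: −144 days → 13 April 2038.

April 13, 2038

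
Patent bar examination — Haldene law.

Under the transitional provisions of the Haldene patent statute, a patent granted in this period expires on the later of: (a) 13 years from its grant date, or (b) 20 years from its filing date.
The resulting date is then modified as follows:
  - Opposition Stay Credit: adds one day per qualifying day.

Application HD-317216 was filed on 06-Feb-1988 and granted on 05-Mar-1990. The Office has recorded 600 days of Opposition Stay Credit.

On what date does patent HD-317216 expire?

2009-09-28

(a) grant + 13 years → 5 March 2003.
(b) filing + 20 years → 6 February 2008.
Later of the two: 6 February 2008.
Opposition Stay Credit: +600 days → 28 September 2009.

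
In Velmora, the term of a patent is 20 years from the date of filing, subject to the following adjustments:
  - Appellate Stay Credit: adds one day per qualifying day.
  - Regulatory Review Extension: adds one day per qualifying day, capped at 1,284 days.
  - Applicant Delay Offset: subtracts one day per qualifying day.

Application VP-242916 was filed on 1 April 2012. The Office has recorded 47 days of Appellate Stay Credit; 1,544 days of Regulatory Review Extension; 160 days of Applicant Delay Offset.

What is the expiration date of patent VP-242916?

2035-06-16

Base term: filing date + 20 years → 1 April 2032.
Appellate Stay Credit: +47 days → 18 May 2032.
Regulatory Review Extension: 1544 days claimed exceeds the 1284-day cap, so +1284 days → 23 November 2035.
Applicant Delay Offset: −160 days → 16 June 2035.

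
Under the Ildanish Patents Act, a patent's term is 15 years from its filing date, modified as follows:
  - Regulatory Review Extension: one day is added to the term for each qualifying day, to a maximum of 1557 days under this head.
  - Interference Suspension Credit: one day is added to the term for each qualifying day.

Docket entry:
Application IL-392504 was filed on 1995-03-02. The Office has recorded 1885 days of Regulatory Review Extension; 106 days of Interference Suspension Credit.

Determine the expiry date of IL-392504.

September 20, 2014

Base term: filing date + 15 years → 2 March 2010.
Regulatory Review Extension: 1885 days claimed exceeds the 1557-day cap, so +1557 days → 6 June 2014.
Interference Suspension Credit: +106 days → 20 September 2014.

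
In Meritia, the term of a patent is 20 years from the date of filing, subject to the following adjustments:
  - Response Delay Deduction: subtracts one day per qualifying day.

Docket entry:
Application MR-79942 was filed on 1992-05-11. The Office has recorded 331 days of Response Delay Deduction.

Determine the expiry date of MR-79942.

2011-06-15

Base term: filing date + 20 years → 11 May 2012.
Response Delay Deduction: −331 days → 15 June 2011.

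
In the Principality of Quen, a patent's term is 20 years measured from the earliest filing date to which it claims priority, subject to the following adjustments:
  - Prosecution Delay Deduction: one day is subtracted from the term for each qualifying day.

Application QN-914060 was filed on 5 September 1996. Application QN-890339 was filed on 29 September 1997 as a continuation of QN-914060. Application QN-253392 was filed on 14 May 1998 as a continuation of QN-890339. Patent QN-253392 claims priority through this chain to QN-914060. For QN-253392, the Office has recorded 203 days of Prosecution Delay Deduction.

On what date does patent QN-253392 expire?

Earliest priority filing: 5 September 1996.
Base term: 5 September 1996 + 20 years → 5 September 2016.
Prosecution Delay Deduction: −203 days → 15 February 2016.

2016-02-15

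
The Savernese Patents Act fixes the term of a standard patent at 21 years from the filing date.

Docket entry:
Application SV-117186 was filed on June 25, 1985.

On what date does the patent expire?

June 25, 2006

Filing date + 21 years → 25 June 2006.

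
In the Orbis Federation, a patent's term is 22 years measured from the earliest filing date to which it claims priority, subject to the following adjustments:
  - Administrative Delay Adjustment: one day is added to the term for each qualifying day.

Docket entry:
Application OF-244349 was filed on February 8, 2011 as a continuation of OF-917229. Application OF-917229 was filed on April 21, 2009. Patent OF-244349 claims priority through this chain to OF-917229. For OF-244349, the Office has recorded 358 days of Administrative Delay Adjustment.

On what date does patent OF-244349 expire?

2032-04-13

Earliest priority filing: 21 April 2009.
Base term: 21 April 2009 + 22 years → 21 April 2031.
Administrative Delay Adjustment: +358 days → 13 April 2032.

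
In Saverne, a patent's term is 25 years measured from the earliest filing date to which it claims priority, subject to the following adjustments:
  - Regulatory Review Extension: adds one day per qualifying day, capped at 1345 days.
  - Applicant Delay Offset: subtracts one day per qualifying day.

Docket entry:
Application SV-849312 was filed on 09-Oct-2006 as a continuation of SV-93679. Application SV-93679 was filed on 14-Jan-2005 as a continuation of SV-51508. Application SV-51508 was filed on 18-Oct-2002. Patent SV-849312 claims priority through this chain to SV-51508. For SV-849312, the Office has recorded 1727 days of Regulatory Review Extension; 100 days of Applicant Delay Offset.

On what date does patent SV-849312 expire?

March 16, 2031

Earliest priority filing: 18 October 2002.
Base term: 18 October 2002 + 25 years → 18 October 2027.
Regulatory Review Extension: 1727 days claimed exceeds the 1345-day cap, so +1345 days → 24 June 2031.
Applicant Delay Offset: −100 days → 16 March 2031.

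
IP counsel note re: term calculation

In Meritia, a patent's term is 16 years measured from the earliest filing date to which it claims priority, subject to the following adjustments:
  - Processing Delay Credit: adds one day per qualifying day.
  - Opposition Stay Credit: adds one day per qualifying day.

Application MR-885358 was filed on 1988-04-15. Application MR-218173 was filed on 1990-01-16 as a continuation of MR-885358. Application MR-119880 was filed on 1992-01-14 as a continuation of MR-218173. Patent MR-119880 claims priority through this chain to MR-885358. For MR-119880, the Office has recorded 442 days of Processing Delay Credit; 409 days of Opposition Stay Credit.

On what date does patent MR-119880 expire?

Earliest priority filing: 15 April 1988.
Base term: 15 April 1988 + 16 years → 15 April 2004.
Processing Delay Credit: +442 days → 1 July 2005.
Opposition Stay Credit: +409 days → 14 August 2006.

2006-08-14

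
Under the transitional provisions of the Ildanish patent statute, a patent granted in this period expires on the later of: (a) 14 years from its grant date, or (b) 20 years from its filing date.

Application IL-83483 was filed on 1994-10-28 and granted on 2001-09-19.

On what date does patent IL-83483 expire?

2015-09-19

(a) grant + 14 years → 19 September 2015.
(b) filing + 20 years → 28 October 2014.
Later of the two: 19 September 2015.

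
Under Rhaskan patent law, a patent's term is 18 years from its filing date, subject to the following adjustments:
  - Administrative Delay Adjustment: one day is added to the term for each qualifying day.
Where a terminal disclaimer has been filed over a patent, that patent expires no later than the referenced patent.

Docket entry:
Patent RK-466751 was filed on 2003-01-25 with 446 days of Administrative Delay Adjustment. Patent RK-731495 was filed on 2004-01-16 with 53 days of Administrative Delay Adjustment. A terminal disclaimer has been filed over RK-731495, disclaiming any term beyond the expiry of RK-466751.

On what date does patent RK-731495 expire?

Natural term of RK-731495:
  Base: filing + 18 years → 16 January 2022.
  Administrative Delay Adjustment: +53 days → 10 March 2022.
Expiry of referenced patent RK-466751:
  Base: filing + 18 years → 25 January 2021.
  Administrative Delay Adjustment: +446 days → 16 April 2022.
Terminal disclaimer: RK-731495 expires on the earlier of 10 March 2022 and 16 April 2022.

2022-03-10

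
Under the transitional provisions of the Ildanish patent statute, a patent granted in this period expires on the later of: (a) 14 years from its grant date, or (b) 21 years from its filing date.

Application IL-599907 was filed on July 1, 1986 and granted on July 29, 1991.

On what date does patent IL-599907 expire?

July 1, 2007

(a) grant + 14 years → 29 July 2005.
(b) filing + 21 years → 1 July 2007.
Later of the two: 1 July 2007.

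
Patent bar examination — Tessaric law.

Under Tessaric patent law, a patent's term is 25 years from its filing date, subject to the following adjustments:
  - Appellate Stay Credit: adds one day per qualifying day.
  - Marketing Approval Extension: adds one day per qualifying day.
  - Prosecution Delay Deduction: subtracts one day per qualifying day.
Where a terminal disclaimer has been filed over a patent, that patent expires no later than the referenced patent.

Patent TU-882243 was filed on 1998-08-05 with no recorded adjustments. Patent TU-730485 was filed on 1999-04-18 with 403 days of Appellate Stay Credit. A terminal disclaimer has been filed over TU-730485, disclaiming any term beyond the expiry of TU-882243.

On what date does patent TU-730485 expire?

2023-08-05

Natural term of TU-730485:
  Base: filing + 25 years → 18 April 2024.
  Appellate Stay Credit: +403 days → 26 May 2025.
Expiry of referenced patent TU-882243:
  Base: filing + 25 years → 5 August 2023.
Terminal disclaimer: TU-730485 expires on the earlier of 26 May 2025 and 5 August 2023.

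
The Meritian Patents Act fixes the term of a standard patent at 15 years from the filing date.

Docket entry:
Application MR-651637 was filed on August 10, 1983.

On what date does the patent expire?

August 10, 1998

Filing date + 15 years → 10 August 1998.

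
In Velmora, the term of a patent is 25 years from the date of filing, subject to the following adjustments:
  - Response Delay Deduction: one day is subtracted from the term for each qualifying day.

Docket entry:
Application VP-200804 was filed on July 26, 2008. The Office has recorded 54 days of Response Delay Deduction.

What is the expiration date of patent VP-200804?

June 2, 2033

Base term: filing date + 25 years → 26 July 2033.
Response Delay Deduction: −54 days → 2 June 2033.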